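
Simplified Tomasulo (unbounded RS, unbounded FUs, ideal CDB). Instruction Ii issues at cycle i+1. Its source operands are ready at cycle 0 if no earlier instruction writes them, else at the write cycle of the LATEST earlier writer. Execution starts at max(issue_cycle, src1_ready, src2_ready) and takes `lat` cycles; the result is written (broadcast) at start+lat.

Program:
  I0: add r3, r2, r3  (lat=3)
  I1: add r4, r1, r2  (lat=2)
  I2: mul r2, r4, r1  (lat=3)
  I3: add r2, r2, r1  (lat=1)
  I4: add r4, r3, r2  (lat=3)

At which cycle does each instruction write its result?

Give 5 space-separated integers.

Answer: 4 4 7 8 11

Derivation:
I0 add r3: issue@1 deps=(None,None) exec_start@1 write@4
I1 add r4: issue@2 deps=(None,None) exec_start@2 write@4
I2 mul r2: issue@3 deps=(1,None) exec_start@4 write@7
I3 add r2: issue@4 deps=(2,None) exec_start@7 write@8
I4 add r4: issue@5 deps=(0,3) exec_start@8 write@11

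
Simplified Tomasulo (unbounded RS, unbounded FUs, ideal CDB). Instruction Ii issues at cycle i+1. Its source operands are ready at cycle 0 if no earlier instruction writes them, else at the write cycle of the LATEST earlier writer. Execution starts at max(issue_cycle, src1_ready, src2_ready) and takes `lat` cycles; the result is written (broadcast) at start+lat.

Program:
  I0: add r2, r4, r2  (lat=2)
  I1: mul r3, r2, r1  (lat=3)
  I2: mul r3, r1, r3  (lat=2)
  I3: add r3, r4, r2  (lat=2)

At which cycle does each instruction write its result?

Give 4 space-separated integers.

I0 add r2: issue@1 deps=(None,None) exec_start@1 write@3
I1 mul r3: issue@2 deps=(0,None) exec_start@3 write@6
I2 mul r3: issue@3 deps=(None,1) exec_start@6 write@8
I3 add r3: issue@4 deps=(None,0) exec_start@4 write@6

Answer: 3 6 8 6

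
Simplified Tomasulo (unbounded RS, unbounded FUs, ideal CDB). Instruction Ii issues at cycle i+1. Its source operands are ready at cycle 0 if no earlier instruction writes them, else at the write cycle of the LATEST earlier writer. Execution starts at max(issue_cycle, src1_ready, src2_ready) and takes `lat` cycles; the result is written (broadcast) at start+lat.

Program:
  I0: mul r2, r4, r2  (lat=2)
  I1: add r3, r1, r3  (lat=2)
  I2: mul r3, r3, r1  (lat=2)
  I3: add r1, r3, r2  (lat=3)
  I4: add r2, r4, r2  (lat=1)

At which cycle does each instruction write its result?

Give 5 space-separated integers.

Answer: 3 4 6 9 6

Derivation:
I0 mul r2: issue@1 deps=(None,None) exec_start@1 write@3
I1 add r3: issue@2 deps=(None,None) exec_start@2 write@4
I2 mul r3: issue@3 deps=(1,None) exec_start@4 write@6
I3 add r1: issue@4 deps=(2,0) exec_start@6 write@9
I4 add r2: issue@5 deps=(None,0) exec_start@5 write@6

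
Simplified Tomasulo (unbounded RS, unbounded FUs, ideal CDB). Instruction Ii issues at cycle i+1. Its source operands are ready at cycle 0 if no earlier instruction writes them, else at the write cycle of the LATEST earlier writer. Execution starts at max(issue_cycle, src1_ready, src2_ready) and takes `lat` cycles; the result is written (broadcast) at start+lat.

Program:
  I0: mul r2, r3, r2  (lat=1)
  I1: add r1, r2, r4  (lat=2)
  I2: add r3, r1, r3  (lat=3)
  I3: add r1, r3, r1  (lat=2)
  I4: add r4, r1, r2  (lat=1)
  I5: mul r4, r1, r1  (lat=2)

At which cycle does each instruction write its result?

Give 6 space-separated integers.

Answer: 2 4 7 9 10 11

Derivation:
I0 mul r2: issue@1 deps=(None,None) exec_start@1 write@2
I1 add r1: issue@2 deps=(0,None) exec_start@2 write@4
I2 add r3: issue@3 deps=(1,None) exec_start@4 write@7
I3 add r1: issue@4 deps=(2,1) exec_start@7 write@9
I4 add r4: issue@5 deps=(3,0) exec_start@9 write@10
I5 mul r4: issue@6 deps=(3,3) exec_start@9 write@11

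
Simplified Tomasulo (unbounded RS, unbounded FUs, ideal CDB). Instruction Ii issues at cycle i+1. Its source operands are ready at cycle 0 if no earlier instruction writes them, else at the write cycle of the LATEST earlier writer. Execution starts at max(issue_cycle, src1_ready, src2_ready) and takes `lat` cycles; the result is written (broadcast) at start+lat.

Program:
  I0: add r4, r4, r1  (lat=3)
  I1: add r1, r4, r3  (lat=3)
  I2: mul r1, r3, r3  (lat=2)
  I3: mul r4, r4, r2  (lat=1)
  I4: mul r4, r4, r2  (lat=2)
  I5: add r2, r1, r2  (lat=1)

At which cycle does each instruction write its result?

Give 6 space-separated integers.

I0 add r4: issue@1 deps=(None,None) exec_start@1 write@4
I1 add r1: issue@2 deps=(0,None) exec_start@4 write@7
I2 mul r1: issue@3 deps=(None,None) exec_start@3 write@5
I3 mul r4: issue@4 deps=(0,None) exec_start@4 write@5
I4 mul r4: issue@5 deps=(3,None) exec_start@5 write@7
I5 add r2: issue@6 deps=(2,None) exec_start@6 write@7

Answer: 4 7 5 5 7 7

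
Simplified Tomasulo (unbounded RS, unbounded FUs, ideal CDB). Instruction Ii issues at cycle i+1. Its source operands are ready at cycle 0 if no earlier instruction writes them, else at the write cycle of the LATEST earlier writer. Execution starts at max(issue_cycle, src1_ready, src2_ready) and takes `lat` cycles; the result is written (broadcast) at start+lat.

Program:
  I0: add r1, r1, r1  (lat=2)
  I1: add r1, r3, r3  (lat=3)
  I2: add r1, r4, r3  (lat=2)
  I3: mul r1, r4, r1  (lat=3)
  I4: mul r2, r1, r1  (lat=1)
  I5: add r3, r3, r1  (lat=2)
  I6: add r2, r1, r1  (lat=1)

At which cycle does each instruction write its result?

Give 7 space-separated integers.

I0 add r1: issue@1 deps=(None,None) exec_start@1 write@3
I1 add r1: issue@2 deps=(None,None) exec_start@2 write@5
I2 add r1: issue@3 deps=(None,None) exec_start@3 write@5
I3 mul r1: issue@4 deps=(None,2) exec_start@5 write@8
I4 mul r2: issue@5 deps=(3,3) exec_start@8 write@9
I5 add r3: issue@6 deps=(None,3) exec_start@8 write@10
I6 add r2: issue@7 deps=(3,3) exec_start@8 write@9

Answer: 3 5 5 8 9 10 9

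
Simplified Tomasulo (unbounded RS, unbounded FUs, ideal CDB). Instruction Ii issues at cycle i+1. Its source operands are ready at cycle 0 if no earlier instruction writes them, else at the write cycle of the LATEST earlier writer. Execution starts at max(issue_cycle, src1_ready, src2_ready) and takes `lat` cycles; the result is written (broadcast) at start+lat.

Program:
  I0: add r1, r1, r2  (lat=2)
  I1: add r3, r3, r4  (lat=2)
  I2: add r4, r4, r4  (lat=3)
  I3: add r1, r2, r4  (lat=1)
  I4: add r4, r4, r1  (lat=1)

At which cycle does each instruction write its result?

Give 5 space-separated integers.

Answer: 3 4 6 7 8

Derivation:
I0 add r1: issue@1 deps=(None,None) exec_start@1 write@3
I1 add r3: issue@2 deps=(None,None) exec_start@2 write@4
I2 add r4: issue@3 deps=(None,None) exec_start@3 write@6
I3 add r1: issue@4 deps=(None,2) exec_start@6 write@7
I4 add r4: issue@5 deps=(2,3) exec_start@7 write@8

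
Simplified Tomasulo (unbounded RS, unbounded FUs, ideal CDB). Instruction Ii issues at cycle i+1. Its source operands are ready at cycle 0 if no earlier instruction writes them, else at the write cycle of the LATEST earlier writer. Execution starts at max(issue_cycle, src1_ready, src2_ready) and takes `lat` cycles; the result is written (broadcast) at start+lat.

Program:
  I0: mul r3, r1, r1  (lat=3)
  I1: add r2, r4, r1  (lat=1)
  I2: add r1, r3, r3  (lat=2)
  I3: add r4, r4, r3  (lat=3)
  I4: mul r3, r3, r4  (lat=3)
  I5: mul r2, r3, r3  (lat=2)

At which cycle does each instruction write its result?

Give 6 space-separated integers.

Answer: 4 3 6 7 10 12

Derivation:
I0 mul r3: issue@1 deps=(None,None) exec_start@1 write@4
I1 add r2: issue@2 deps=(None,None) exec_start@2 write@3
I2 add r1: issue@3 deps=(0,0) exec_start@4 write@6
I3 add r4: issue@4 deps=(None,0) exec_start@4 write@7
I4 mul r3: issue@5 deps=(0,3) exec_start@7 write@10
I5 mul r2: issue@6 deps=(4,4) exec_start@10 write@12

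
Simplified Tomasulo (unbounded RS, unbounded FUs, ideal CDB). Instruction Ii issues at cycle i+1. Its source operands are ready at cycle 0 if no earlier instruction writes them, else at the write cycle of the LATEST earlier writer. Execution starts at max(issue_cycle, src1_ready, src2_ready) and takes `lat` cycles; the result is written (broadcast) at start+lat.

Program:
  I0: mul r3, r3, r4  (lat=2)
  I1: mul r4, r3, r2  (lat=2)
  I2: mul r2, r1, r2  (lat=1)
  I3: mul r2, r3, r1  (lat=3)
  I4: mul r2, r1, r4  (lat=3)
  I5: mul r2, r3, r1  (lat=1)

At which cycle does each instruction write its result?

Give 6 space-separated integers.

I0 mul r3: issue@1 deps=(None,None) exec_start@1 write@3
I1 mul r4: issue@2 deps=(0,None) exec_start@3 write@5
I2 mul r2: issue@3 deps=(None,None) exec_start@3 write@4
I3 mul r2: issue@4 deps=(0,None) exec_start@4 write@7
I4 mul r2: issue@5 deps=(None,1) exec_start@5 write@8
I5 mul r2: issue@6 deps=(0,None) exec_start@6 write@7

Answer: 3 5 4 7 8 7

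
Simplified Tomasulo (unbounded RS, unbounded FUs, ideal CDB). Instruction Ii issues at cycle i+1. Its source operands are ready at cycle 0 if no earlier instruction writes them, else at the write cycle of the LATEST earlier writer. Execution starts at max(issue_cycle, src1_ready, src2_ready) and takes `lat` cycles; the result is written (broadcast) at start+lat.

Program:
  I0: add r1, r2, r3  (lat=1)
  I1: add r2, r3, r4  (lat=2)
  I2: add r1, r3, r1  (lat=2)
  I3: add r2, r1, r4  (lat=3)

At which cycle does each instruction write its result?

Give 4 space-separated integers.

Answer: 2 4 5 8

Derivation:
I0 add r1: issue@1 deps=(None,None) exec_start@1 write@2
I1 add r2: issue@2 deps=(None,None) exec_start@2 write@4
I2 add r1: issue@3 deps=(None,0) exec_start@3 write@5
I3 add r2: issue@4 deps=(2,None) exec_start@5 write@8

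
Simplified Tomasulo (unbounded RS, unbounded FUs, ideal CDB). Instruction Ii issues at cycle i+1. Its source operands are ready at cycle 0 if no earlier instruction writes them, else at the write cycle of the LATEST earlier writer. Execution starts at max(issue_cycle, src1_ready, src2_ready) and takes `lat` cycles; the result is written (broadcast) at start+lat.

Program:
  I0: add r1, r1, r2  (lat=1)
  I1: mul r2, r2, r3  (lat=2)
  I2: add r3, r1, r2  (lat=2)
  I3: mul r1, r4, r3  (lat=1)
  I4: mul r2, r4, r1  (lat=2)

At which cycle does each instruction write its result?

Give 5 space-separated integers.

I0 add r1: issue@1 deps=(None,None) exec_start@1 write@2
I1 mul r2: issue@2 deps=(None,None) exec_start@2 write@4
I2 add r3: issue@3 deps=(0,1) exec_start@4 write@6
I3 mul r1: issue@4 deps=(None,2) exec_start@6 write@7
I4 mul r2: issue@5 deps=(None,3) exec_start@7 write@9

Answer: 2 4 6 7 9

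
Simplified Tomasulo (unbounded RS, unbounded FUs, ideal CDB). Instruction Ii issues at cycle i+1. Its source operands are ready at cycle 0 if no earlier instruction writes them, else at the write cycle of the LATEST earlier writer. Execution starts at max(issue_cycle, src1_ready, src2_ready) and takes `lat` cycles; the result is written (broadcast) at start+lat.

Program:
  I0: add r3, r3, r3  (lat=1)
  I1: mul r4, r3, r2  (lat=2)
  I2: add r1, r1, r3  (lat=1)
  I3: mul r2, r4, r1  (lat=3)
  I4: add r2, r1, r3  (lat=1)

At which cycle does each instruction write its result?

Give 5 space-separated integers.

I0 add r3: issue@1 deps=(None,None) exec_start@1 write@2
I1 mul r4: issue@2 deps=(0,None) exec_start@2 write@4
I2 add r1: issue@3 deps=(None,0) exec_start@3 write@4
I3 mul r2: issue@4 deps=(1,2) exec_start@4 write@7
I4 add r2: issue@5 deps=(2,0) exec_start@5 write@6

Answer: 2 4 4 7 6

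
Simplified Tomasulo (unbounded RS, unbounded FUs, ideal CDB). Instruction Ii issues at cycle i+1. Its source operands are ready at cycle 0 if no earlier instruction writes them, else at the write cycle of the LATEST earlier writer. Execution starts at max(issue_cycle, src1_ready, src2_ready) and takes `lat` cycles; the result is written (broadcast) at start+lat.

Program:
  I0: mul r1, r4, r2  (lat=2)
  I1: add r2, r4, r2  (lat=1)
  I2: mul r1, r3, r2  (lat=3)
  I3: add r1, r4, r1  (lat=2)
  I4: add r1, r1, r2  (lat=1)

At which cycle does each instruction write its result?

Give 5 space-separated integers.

I0 mul r1: issue@1 deps=(None,None) exec_start@1 write@3
I1 add r2: issue@2 deps=(None,None) exec_start@2 write@3
I2 mul r1: issue@3 deps=(None,1) exec_start@3 write@6
I3 add r1: issue@4 deps=(None,2) exec_start@6 write@8
I4 add r1: issue@5 deps=(3,1) exec_start@8 write@9

Answer: 3 3 6 8 9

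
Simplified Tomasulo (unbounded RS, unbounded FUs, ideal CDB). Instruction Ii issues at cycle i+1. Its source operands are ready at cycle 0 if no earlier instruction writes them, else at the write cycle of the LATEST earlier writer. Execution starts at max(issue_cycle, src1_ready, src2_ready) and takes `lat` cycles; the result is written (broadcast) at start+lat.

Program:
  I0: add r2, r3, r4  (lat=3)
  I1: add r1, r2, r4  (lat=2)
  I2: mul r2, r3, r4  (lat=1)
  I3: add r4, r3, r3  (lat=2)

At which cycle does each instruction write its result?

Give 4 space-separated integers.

Answer: 4 6 4 6

Derivation:
I0 add r2: issue@1 deps=(None,None) exec_start@1 write@4
I1 add r1: issue@2 deps=(0,None) exec_start@4 write@6
I2 mul r2: issue@3 deps=(None,None) exec_start@3 write@4
I3 add r4: issue@4 deps=(None,None) exec_start@4 write@6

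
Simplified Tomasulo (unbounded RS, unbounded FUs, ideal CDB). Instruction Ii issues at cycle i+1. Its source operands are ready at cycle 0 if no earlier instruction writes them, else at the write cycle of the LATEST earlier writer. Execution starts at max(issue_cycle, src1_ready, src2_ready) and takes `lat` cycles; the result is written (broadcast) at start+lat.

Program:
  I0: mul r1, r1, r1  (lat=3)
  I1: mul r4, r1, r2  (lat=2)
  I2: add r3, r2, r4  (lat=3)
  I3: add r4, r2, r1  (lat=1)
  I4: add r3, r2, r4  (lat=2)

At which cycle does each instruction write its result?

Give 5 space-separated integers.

Answer: 4 6 9 5 7

Derivation:
I0 mul r1: issue@1 deps=(None,None) exec_start@1 write@4
I1 mul r4: issue@2 deps=(0,None) exec_start@4 write@6
I2 add r3: issue@3 deps=(None,1) exec_start@6 write@9
I3 add r4: issue@4 deps=(None,0) exec_start@4 write@5
I4 add r3: issue@5 deps=(None,3) exec_start@5 write@7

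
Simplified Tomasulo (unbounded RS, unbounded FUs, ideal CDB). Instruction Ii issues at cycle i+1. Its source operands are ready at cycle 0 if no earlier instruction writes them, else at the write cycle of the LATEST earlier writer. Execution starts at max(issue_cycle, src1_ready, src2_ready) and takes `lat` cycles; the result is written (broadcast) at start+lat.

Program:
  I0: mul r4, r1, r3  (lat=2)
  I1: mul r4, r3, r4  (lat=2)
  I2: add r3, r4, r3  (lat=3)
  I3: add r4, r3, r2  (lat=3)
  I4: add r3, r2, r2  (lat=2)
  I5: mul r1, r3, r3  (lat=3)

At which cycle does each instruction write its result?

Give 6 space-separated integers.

I0 mul r4: issue@1 deps=(None,None) exec_start@1 write@3
I1 mul r4: issue@2 deps=(None,0) exec_start@3 write@5
I2 add r3: issue@3 deps=(1,None) exec_start@5 write@8
I3 add r4: issue@4 deps=(2,None) exec_start@8 write@11
I4 add r3: issue@5 deps=(None,None) exec_start@5 write@7
I5 mul r1: issue@6 deps=(4,4) exec_start@7 write@10

Answer: 3 5 8 11 7 10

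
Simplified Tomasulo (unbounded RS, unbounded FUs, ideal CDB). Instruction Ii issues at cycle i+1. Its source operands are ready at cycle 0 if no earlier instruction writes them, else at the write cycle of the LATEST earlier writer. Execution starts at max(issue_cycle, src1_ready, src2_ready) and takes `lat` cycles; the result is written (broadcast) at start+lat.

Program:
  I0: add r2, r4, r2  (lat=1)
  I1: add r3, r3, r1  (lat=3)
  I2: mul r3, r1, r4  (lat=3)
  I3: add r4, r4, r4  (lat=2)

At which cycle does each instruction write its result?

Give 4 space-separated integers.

I0 add r2: issue@1 deps=(None,None) exec_start@1 write@2
I1 add r3: issue@2 deps=(None,None) exec_start@2 write@5
I2 mul r3: issue@3 deps=(None,None) exec_start@3 write@6
I3 add r4: issue@4 deps=(None,None) exec_start@4 write@6

Answer: 2 5 6 6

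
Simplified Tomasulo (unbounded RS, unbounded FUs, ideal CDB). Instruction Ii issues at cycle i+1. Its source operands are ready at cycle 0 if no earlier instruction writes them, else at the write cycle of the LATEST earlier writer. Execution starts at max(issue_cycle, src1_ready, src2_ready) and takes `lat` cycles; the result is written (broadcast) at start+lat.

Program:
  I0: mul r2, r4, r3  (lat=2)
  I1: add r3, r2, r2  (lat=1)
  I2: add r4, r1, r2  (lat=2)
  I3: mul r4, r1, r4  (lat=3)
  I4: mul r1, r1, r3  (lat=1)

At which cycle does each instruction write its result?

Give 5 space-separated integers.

I0 mul r2: issue@1 deps=(None,None) exec_start@1 write@3
I1 add r3: issue@2 deps=(0,0) exec_start@3 write@4
I2 add r4: issue@3 deps=(None,0) exec_start@3 write@5
I3 mul r4: issue@4 deps=(None,2) exec_start@5 write@8
I4 mul r1: issue@5 deps=(None,1) exec_start@5 write@6

Answer: 3 4 5 8 6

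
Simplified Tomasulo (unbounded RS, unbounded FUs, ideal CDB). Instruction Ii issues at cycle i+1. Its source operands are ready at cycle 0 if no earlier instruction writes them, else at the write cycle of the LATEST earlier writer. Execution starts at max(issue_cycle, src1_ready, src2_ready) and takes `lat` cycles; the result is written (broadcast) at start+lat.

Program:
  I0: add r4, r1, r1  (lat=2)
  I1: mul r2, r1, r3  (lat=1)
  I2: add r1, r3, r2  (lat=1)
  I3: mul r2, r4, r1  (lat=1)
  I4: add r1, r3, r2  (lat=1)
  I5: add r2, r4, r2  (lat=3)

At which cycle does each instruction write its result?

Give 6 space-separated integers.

Answer: 3 3 4 5 6 9

Derivation:
I0 add r4: issue@1 deps=(None,None) exec_start@1 write@3
I1 mul r2: issue@2 deps=(None,None) exec_start@2 write@3
I2 add r1: issue@3 deps=(None,1) exec_start@3 write@4
I3 mul r2: issue@4 deps=(0,2) exec_start@4 write@5
I4 add r1: issue@5 deps=(None,3) exec_start@5 write@6
I5 add r2: issue@6 deps=(0,3) exec_start@6 write@9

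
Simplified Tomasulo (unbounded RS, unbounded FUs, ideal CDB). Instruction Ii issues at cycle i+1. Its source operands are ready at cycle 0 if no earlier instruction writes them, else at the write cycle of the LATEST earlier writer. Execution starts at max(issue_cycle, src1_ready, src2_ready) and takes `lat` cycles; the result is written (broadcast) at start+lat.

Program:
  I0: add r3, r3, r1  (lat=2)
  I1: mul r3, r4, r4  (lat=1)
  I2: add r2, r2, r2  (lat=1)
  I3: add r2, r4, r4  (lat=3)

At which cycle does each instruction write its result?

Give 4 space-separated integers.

Answer: 3 3 4 7

Derivation:
I0 add r3: issue@1 deps=(None,None) exec_start@1 write@3
I1 mul r3: issue@2 deps=(None,None) exec_start@2 write@3
I2 add r2: issue@3 deps=(None,None) exec_start@3 write@4
I3 add r2: issue@4 deps=(None,None) exec_start@4 write@7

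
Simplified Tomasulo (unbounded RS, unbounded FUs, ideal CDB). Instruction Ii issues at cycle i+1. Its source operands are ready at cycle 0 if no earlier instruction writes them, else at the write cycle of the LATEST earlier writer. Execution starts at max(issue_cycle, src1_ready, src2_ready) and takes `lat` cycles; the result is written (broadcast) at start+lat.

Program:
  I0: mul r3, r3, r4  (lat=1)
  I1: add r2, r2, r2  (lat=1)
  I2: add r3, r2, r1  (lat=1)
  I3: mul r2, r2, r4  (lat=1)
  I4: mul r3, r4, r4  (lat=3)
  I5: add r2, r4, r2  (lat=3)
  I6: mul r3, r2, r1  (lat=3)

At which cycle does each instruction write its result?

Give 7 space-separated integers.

Answer: 2 3 4 5 8 9 12

Derivation:
I0 mul r3: issue@1 deps=(None,None) exec_start@1 write@2
I1 add r2: issue@2 deps=(None,None) exec_start@2 write@3
I2 add r3: issue@3 deps=(1,None) exec_start@3 write@4
I3 mul r2: issue@4 deps=(1,None) exec_start@4 write@5
I4 mul r3: issue@5 deps=(None,None) exec_start@5 write@8
I5 add r2: issue@6 deps=(None,3) exec_start@6 write@9
I6 mul r3: issue@7 deps=(5,None) exec_start@9 write@12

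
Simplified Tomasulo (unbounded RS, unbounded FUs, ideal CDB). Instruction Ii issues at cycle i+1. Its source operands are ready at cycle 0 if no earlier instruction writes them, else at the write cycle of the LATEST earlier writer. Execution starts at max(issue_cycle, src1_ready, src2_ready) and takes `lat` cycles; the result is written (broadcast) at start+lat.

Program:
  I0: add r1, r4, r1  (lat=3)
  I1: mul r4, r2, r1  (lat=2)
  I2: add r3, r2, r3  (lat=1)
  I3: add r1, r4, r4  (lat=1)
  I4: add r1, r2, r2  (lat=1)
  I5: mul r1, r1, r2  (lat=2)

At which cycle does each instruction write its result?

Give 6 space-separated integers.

I0 add r1: issue@1 deps=(None,None) exec_start@1 write@4
I1 mul r4: issue@2 deps=(None,0) exec_start@4 write@6
I2 add r3: issue@3 deps=(None,None) exec_start@3 write@4
I3 add r1: issue@4 deps=(1,1) exec_start@6 write@7
I4 add r1: issue@5 deps=(None,None) exec_start@5 write@6
I5 mul r1: issue@6 deps=(4,None) exec_start@6 write@8

Answer: 4 6 4 7 6 8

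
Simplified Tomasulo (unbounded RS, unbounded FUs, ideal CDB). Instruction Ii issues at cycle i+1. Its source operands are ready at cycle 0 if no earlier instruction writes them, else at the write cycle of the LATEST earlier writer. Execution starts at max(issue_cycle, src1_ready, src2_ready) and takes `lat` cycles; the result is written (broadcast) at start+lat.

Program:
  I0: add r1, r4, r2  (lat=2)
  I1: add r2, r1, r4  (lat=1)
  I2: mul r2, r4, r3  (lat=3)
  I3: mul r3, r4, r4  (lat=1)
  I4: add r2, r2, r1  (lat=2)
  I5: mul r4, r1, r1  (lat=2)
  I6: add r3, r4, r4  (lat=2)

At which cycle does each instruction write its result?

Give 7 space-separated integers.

Answer: 3 4 6 5 8 8 10

Derivation:
I0 add r1: issue@1 deps=(None,None) exec_start@1 write@3
I1 add r2: issue@2 deps=(0,None) exec_start@3 write@4
I2 mul r2: issue@3 deps=(None,None) exec_start@3 write@6
I3 mul r3: issue@4 deps=(None,None) exec_start@4 write@5
I4 add r2: issue@5 deps=(2,0) exec_start@6 write@8
I5 mul r4: issue@6 deps=(0,0) exec_start@6 write@8
I6 add r3: issue@7 deps=(5,5) exec_start@8 write@10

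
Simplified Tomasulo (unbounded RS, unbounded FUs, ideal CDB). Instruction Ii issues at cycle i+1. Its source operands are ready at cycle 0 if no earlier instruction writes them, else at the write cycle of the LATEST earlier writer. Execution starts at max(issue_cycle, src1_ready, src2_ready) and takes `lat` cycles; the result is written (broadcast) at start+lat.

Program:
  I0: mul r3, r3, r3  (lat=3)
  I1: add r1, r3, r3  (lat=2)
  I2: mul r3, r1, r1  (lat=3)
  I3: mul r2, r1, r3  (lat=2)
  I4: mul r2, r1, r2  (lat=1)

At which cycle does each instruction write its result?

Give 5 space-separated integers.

Answer: 4 6 9 11 12

Derivation:
I0 mul r3: issue@1 deps=(None,None) exec_start@1 write@4
I1 add r1: issue@2 deps=(0,0) exec_start@4 write@6
I2 mul r3: issue@3 deps=(1,1) exec_start@6 write@9
I3 mul r2: issue@4 deps=(1,2) exec_start@9 write@11
I4 mul r2: issue@5 deps=(1,3) exec_start@11 write@12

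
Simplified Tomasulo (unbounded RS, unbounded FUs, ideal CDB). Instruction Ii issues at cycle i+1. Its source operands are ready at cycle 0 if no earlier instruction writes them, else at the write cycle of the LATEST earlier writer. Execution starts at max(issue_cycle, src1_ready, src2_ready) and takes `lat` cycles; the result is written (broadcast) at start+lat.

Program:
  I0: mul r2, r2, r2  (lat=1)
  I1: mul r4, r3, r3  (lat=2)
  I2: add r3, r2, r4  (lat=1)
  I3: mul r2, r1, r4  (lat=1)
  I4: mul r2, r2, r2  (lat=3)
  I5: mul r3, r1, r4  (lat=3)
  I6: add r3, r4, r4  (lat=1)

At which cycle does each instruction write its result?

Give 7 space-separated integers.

I0 mul r2: issue@1 deps=(None,None) exec_start@1 write@2
I1 mul r4: issue@2 deps=(None,None) exec_start@2 write@4
I2 add r3: issue@3 deps=(0,1) exec_start@4 write@5
I3 mul r2: issue@4 deps=(None,1) exec_start@4 write@5
I4 mul r2: issue@5 deps=(3,3) exec_start@5 write@8
I5 mul r3: issue@6 deps=(None,1) exec_start@6 write@9
I6 add r3: issue@7 deps=(1,1) exec_start@7 write@8

Answer: 2 4 5 5 8 9 8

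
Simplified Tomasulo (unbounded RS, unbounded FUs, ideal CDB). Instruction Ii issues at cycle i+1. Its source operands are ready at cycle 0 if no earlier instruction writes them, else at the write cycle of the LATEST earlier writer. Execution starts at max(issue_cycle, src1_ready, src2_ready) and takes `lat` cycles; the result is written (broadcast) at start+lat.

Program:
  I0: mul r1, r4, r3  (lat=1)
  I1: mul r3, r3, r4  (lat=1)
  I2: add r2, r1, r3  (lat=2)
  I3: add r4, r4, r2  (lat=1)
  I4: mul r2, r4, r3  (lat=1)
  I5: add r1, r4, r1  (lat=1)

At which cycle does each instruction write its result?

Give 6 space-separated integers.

Answer: 2 3 5 6 7 7

Derivation:
I0 mul r1: issue@1 deps=(None,None) exec_start@1 write@2
I1 mul r3: issue@2 deps=(None,None) exec_start@2 write@3
I2 add r2: issue@3 deps=(0,1) exec_start@3 write@5
I3 add r4: issue@4 deps=(None,2) exec_start@5 write@6
I4 mul r2: issue@5 deps=(3,1) exec_start@6 write@7
I5 add r1: issue@6 deps=(3,0) exec_start@6 write@7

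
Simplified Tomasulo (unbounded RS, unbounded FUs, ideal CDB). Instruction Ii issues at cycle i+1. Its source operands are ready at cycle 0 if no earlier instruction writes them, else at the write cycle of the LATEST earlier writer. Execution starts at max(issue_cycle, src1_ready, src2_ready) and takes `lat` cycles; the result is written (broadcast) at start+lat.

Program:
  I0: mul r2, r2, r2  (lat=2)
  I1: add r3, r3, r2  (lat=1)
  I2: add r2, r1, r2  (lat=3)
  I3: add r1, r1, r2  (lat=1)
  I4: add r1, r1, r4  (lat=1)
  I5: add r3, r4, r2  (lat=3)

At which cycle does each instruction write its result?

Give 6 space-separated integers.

Answer: 3 4 6 7 8 9

Derivation:
I0 mul r2: issue@1 deps=(None,None) exec_start@1 write@3
I1 add r3: issue@2 deps=(None,0) exec_start@3 write@4
I2 add r2: issue@3 deps=(None,0) exec_start@3 write@6
I3 add r1: issue@4 deps=(None,2) exec_start@6 write@7
I4 add r1: issue@5 deps=(3,None) exec_start@7 write@8
I5 add r3: issue@6 deps=(None,2) exec_start@6 write@9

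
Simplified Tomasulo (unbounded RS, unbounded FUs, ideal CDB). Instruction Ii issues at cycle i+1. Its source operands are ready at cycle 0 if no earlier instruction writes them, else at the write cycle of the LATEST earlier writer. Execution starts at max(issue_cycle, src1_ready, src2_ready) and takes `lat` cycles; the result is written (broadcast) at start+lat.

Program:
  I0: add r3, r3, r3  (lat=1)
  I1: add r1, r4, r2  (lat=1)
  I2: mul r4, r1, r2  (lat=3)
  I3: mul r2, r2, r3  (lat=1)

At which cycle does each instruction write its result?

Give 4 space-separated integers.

Answer: 2 3 6 5

Derivation:
I0 add r3: issue@1 deps=(None,None) exec_start@1 write@2
I1 add r1: issue@2 deps=(None,None) exec_start@2 write@3
I2 mul r4: issue@3 deps=(1,None) exec_start@3 write@6
I3 mul r2: issue@4 deps=(None,0) exec_start@4 write@5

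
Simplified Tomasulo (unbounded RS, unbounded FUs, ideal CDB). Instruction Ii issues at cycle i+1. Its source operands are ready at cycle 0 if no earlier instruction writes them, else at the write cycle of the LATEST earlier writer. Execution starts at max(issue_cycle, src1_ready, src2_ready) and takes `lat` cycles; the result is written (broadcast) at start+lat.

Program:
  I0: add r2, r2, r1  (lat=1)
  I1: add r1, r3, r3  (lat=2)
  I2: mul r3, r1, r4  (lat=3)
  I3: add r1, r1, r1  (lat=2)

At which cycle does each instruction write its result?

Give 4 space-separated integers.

Answer: 2 4 7 6

Derivation:
I0 add r2: issue@1 deps=(None,None) exec_start@1 write@2
I1 add r1: issue@2 deps=(None,None) exec_start@2 write@4
I2 mul r3: issue@3 deps=(1,None) exec_start@4 write@7
I3 add r1: issue@4 deps=(1,1) exec_start@4 write@6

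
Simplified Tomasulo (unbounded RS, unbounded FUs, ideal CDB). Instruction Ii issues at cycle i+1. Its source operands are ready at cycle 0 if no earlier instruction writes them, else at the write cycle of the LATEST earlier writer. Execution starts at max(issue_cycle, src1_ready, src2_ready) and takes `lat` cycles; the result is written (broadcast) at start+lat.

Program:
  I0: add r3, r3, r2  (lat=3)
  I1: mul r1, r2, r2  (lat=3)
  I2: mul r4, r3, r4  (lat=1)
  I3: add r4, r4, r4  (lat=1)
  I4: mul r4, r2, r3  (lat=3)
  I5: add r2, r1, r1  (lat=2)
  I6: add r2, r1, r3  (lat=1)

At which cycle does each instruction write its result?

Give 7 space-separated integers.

I0 add r3: issue@1 deps=(None,None) exec_start@1 write@4
I1 mul r1: issue@2 deps=(None,None) exec_start@2 write@5
I2 mul r4: issue@3 deps=(0,None) exec_start@4 write@5
I3 add r4: issue@4 deps=(2,2) exec_start@5 write@6
I4 mul r4: issue@5 deps=(None,0) exec_start@5 write@8
I5 add r2: issue@6 deps=(1,1) exec_start@6 write@8
I6 add r2: issue@7 deps=(1,0) exec_start@7 write@8

Answer: 4 5 5 6 8 8 8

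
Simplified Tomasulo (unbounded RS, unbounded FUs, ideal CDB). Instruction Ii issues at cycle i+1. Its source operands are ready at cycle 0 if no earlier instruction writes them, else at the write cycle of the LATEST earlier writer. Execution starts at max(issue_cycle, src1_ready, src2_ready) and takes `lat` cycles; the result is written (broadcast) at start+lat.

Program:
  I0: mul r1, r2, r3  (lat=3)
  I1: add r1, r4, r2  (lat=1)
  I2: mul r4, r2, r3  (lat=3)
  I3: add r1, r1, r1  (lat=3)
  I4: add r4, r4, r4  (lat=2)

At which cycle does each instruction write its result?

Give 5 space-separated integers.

Answer: 4 3 6 7 8

Derivation:
I0 mul r1: issue@1 deps=(None,None) exec_start@1 write@4
I1 add r1: issue@2 deps=(None,None) exec_start@2 write@3
I2 mul r4: issue@3 deps=(None,None) exec_start@3 write@6
I3 add r1: issue@4 deps=(1,1) exec_start@4 write@7
I4 add r4: issue@5 deps=(2,2) exec_start@6 write@8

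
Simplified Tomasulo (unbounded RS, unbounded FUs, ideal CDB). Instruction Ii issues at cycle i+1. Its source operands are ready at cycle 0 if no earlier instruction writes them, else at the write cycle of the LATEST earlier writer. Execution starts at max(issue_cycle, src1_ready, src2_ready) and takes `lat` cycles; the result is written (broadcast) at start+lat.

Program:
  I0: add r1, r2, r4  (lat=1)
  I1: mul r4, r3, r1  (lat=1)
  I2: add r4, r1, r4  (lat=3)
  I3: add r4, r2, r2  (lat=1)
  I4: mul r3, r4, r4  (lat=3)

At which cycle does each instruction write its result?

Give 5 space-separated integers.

I0 add r1: issue@1 deps=(None,None) exec_start@1 write@2
I1 mul r4: issue@2 deps=(None,0) exec_start@2 write@3
I2 add r4: issue@3 deps=(0,1) exec_start@3 write@6
I3 add r4: issue@4 deps=(None,None) exec_start@4 write@5
I4 mul r3: issue@5 deps=(3,3) exec_start@5 write@8

Answer: 2 3 6 5 8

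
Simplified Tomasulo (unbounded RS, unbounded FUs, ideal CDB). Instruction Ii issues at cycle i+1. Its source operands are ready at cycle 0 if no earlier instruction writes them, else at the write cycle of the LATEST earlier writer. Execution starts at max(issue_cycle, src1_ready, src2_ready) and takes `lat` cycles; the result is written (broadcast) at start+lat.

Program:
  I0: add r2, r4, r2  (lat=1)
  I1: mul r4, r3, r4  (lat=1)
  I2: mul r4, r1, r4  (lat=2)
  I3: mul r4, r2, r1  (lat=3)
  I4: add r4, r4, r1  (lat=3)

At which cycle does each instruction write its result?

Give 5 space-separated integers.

Answer: 2 3 5 7 10

Derivation:
I0 add r2: issue@1 deps=(None,None) exec_start@1 write@2
I1 mul r4: issue@2 deps=(None,None) exec_start@2 write@3
I2 mul r4: issue@3 deps=(None,1) exec_start@3 write@5
I3 mul r4: issue@4 deps=(0,None) exec_start@4 write@7
I4 add r4: issue@5 deps=(3,None) exec_start@7 write@10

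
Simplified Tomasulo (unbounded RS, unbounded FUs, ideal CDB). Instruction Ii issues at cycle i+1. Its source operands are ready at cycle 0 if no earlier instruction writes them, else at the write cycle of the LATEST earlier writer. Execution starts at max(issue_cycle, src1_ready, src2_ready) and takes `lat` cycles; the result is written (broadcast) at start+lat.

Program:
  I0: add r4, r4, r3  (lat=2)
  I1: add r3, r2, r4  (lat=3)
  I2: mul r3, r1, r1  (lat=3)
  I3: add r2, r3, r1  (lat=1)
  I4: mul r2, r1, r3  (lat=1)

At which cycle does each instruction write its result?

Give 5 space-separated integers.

Answer: 3 6 6 7 7

Derivation:
I0 add r4: issue@1 deps=(None,None) exec_start@1 write@3
I1 add r3: issue@2 deps=(None,0) exec_start@3 write@6
I2 mul r3: issue@3 deps=(None,None) exec_start@3 write@6
I3 add r2: issue@4 deps=(2,None) exec_start@6 write@7
I4 mul r2: issue@5 deps=(None,2) exec_start@6 write@7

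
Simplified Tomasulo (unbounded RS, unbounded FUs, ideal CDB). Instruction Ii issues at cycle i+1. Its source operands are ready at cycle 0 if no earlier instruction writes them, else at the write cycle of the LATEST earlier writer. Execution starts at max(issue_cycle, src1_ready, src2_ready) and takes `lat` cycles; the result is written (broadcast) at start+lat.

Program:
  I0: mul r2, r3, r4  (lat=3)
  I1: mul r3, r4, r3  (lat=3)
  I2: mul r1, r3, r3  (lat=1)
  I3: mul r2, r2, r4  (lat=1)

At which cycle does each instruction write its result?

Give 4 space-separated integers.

Answer: 4 5 6 5

Derivation:
I0 mul r2: issue@1 deps=(None,None) exec_start@1 write@4
I1 mul r3: issue@2 deps=(None,None) exec_start@2 write@5
I2 mul r1: issue@3 deps=(1,1) exec_start@5 write@6
I3 mul r2: issue@4 deps=(0,None) exec_start@4 write@5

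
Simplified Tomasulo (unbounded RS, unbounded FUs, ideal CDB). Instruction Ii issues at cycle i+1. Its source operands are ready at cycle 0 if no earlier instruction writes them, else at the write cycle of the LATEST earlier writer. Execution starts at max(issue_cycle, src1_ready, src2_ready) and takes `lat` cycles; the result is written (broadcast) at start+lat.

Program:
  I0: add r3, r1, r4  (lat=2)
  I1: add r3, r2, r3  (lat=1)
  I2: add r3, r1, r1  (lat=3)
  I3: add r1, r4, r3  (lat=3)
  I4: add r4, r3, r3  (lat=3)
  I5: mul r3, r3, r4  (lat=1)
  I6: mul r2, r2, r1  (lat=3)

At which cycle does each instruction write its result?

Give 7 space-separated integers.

Answer: 3 4 6 9 9 10 12

Derivation:
I0 add r3: issue@1 deps=(None,None) exec_start@1 write@3
I1 add r3: issue@2 deps=(None,0) exec_start@3 write@4
I2 add r3: issue@3 deps=(None,None) exec_start@3 write@6
I3 add r1: issue@4 deps=(None,2) exec_start@6 write@9
I4 add r4: issue@5 deps=(2,2) exec_start@6 write@9
I5 mul r3: issue@6 deps=(2,4) exec_start@9 write@10
I6 mul r2: issue@7 deps=(None,3) exec_start@9 write@12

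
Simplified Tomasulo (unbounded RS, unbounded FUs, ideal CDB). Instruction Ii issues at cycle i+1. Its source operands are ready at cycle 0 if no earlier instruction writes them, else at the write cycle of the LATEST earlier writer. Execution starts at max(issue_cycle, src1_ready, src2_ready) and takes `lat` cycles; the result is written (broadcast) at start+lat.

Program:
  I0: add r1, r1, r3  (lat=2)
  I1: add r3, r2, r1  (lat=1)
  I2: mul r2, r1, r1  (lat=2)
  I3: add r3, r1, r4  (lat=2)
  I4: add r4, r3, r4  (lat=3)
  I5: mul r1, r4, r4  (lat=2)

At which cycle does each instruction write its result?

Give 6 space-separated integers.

Answer: 3 4 5 6 9 11

Derivation:
I0 add r1: issue@1 deps=(None,None) exec_start@1 write@3
I1 add r3: issue@2 deps=(None,0) exec_start@3 write@4
I2 mul r2: issue@3 deps=(0,0) exec_start@3 write@5
I3 add r3: issue@4 deps=(0,None) exec_start@4 write@6
I4 add r4: issue@5 deps=(3,None) exec_start@6 write@9
I5 mul r1: issue@6 deps=(4,4) exec_start@9 write@11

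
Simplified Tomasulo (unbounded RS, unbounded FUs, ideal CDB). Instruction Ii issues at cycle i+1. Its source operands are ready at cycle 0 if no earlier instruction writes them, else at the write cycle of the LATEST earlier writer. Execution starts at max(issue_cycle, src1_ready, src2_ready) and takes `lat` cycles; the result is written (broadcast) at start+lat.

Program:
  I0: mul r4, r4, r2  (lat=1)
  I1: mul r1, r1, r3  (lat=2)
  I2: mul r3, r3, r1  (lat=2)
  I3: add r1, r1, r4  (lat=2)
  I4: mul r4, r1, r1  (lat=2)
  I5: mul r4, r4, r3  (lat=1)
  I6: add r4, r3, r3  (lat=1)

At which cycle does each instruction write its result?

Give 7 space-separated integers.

Answer: 2 4 6 6 8 9 8

Derivation:
I0 mul r4: issue@1 deps=(None,None) exec_start@1 write@2
I1 mul r1: issue@2 deps=(None,None) exec_start@2 write@4
I2 mul r3: issue@3 deps=(None,1) exec_start@4 write@6
I3 add r1: issue@4 deps=(1,0) exec_start@4 write@6
I4 mul r4: issue@5 deps=(3,3) exec_start@6 write@8
I5 mul r4: issue@6 deps=(4,2) exec_start@8 write@9
I6 add r4: issue@7 deps=(2,2) exec_start@7 write@8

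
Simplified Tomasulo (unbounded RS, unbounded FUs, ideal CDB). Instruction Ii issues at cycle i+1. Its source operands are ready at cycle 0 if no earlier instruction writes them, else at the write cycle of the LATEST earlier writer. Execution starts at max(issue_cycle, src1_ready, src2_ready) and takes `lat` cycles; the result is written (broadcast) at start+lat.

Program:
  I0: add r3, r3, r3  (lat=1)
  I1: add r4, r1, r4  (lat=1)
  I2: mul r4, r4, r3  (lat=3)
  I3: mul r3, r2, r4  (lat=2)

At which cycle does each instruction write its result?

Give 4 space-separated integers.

Answer: 2 3 6 8

Derivation:
I0 add r3: issue@1 deps=(None,None) exec_start@1 write@2
I1 add r4: issue@2 deps=(None,None) exec_start@2 write@3
I2 mul r4: issue@3 deps=(1,0) exec_start@3 write@6
I3 mul r3: issue@4 deps=(None,2) exec_start@6 write@8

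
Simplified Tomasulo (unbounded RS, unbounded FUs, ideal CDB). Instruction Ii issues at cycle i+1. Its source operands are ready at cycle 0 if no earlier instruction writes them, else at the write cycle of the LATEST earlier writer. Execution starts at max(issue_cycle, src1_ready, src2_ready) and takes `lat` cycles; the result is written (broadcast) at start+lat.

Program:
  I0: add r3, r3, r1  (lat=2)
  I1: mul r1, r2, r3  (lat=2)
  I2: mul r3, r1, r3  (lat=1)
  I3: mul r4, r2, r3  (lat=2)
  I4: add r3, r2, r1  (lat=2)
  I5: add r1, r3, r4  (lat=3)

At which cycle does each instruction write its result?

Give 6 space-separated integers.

Answer: 3 5 6 8 7 11

Derivation:
I0 add r3: issue@1 deps=(None,None) exec_start@1 write@3
I1 mul r1: issue@2 deps=(None,0) exec_start@3 write@5
I2 mul r3: issue@3 deps=(1,0) exec_start@5 write@6
I3 mul r4: issue@4 deps=(None,2) exec_start@6 write@8
I4 add r3: issue@5 deps=(None,1) exec_start@5 write@7
I5 add r1: issue@6 deps=(4,3) exec_start@8 write@11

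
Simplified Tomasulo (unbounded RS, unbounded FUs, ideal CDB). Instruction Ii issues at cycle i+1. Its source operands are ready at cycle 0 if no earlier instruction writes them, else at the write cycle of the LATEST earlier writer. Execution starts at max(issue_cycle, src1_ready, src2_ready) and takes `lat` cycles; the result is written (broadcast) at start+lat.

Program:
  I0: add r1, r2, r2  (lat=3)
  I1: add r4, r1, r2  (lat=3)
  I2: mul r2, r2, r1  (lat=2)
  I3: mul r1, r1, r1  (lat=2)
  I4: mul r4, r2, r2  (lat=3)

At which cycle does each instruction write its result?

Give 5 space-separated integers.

Answer: 4 7 6 6 9

Derivation:
I0 add r1: issue@1 deps=(None,None) exec_start@1 write@4
I1 add r4: issue@2 deps=(0,None) exec_start@4 write@7
I2 mul r2: issue@3 deps=(None,0) exec_start@4 write@6
I3 mul r1: issue@4 deps=(0,0) exec_start@4 write@6
I4 mul r4: issue@5 deps=(2,2) exec_start@6 write@9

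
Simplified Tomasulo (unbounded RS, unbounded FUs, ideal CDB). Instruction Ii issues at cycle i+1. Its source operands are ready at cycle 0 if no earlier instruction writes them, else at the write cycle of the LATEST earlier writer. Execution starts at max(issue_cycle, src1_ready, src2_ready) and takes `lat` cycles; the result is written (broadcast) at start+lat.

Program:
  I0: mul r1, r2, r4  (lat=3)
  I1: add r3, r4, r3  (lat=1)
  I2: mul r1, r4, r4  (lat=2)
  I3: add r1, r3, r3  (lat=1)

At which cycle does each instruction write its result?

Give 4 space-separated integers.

I0 mul r1: issue@1 deps=(None,None) exec_start@1 write@4
I1 add r3: issue@2 deps=(None,None) exec_start@2 write@3
I2 mul r1: issue@3 deps=(None,None) exec_start@3 write@5
I3 add r1: issue@4 deps=(1,1) exec_start@4 write@5

Answer: 4 3 5 5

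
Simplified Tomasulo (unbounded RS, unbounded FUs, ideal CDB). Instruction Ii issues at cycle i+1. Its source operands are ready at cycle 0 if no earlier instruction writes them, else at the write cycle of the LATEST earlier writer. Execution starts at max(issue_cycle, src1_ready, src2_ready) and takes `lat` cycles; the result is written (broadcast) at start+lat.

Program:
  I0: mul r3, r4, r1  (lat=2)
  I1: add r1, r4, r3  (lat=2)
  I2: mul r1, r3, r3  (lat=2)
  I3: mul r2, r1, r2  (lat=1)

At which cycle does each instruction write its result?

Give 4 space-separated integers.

Answer: 3 5 5 6

Derivation:
I0 mul r3: issue@1 deps=(None,None) exec_start@1 write@3
I1 add r1: issue@2 deps=(None,0) exec_start@3 write@5
I2 mul r1: issue@3 deps=(0,0) exec_start@3 write@5
I3 mul r2: issue@4 deps=(2,None) exec_start@5 write@6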